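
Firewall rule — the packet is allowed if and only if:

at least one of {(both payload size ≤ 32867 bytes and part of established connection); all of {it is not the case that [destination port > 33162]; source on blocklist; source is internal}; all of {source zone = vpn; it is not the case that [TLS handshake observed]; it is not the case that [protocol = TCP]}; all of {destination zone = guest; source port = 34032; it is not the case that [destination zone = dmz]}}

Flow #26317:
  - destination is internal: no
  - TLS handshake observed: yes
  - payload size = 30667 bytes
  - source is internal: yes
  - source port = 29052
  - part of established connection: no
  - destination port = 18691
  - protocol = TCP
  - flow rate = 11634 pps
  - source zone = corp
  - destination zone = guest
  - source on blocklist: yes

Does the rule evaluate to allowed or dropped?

Allowed

Atomic conditions:
  payload size ≤ 32867 bytes: 30667 ≤ 32867 is true
  part of established connection: no → false
  destination port > 33162: 18691 > 33162 is false
  source on blocklist: yes → true
  source is internal: yes → true
  source zone = vpn: corp == vpn is false
  TLS handshake observed: yes → true
  protocol = TCP: TCP == TCP is true
  destination zone = guest: guest == guest is true
  source port = 34032: 29052 == 34032 is false
  destination zone = dmz: guest == dmz is false
Combine:
[1] true AND false = false
[2.1] NOT false = true
[2] true AND true AND true = true
[3.2] NOT true = false
[3.3] NOT true = false
[3] false AND false AND false = false
[4.3] NOT false = true
[4] true AND false AND true = false
[root] false OR true OR false OR false = true
Overall: true → allowed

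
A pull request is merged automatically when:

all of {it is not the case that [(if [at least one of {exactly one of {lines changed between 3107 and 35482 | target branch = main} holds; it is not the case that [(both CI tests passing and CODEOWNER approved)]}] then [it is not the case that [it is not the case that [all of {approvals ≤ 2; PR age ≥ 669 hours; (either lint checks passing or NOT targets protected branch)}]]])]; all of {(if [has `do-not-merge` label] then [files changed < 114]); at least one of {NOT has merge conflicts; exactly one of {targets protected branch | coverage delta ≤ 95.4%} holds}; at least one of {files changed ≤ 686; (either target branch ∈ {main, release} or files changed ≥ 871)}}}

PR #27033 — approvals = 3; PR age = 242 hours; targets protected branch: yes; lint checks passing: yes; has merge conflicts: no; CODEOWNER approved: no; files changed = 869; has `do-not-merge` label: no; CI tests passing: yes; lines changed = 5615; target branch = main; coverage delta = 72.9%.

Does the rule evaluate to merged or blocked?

Merged

Atomic conditions:
  lines changed between 3107 and 35482: 5615 in [3107, 35482] is true
  target branch = main: main == main is true
  CI tests passing: yes → true
  CODEOWNER approved: no → false
  approvals ≤ 2: 3 ≤ 2 is false
  PR age ≥ 669 hours: 242 ≥ 669 is false
  lint checks passing: yes → true
  NOT targets protected branch: yes → false
  has `do-not-merge` label: no → false
  files changed < 114: 869 < 114 is false
  NOT has merge conflicts: no → true
  targets protected branch: yes → true
  coverage delta ≤ 95.4%: 72.9 ≤ 95.4 is true
  files changed ≤ 686: 869 ≤ 686 is false
  target branch ∈ {main, release}: main is in the set → true
  files changed ≥ 871: 869 ≥ 871 is false
Combine:
[1.1.1.1] exactly-one(true, true) = false
[1.1.1.2.1] true AND false = false
[1.1.1.2] NOT false = true
[1.1.1] false OR true = true
[1.1.2.1.1.3] true OR false = true
[1.1.2.1.1] false AND false AND true = false
[1.1.2.1] NOT false = true
[1.1.2] NOT true = false
[1.1] true → false = false
[1] NOT false = true
[2.1] false → false (antecedent false ⇒ implication holds) = true
[2.2.2] exactly-one(true, true) = false
[2.2] true OR false = true
[2.3.2] true OR false = true
[2.3] false OR true = true
[2] true AND true AND true = true
[root] true AND true = true
Overall: true → merged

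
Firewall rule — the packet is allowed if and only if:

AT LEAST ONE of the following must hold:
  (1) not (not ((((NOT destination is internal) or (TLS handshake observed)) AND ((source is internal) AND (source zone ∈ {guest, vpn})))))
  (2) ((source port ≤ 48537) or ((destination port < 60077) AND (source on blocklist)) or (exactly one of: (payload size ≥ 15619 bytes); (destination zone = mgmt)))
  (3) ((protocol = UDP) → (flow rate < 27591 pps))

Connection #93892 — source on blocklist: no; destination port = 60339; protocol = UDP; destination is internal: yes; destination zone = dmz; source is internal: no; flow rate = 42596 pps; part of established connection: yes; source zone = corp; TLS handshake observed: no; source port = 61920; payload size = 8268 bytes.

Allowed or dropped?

Dropped

Atomic conditions:
  NOT destination is internal: yes → false
  TLS handshake observed: no → false
  source is internal: no → false
  source zone ∈ {guest, vpn}: corp is not in the set → false
  source port ≤ 48537: 61920 ≤ 48537 is false
  destination port < 60077: 60339 < 60077 is false
  source on blocklist: no → false
  payload size ≥ 15619 bytes: 8268 ≥ 15619 is false
  destination zone = mgmt: dmz == mgmt is false
  protocol = UDP: UDP == UDP is true
  flow rate < 27591 pps: 42596 < 27591 is false
Combine:
[1.1.1.1] false OR false = false
[1.1.1.2] false AND false = false
[1.1.1] false AND false = false
[1.1] NOT false = true
[1] NOT true = false
[2.2] false AND false = false
[2.3] exactly-one(false, false) = false
[2] false OR false OR false = false
[3] true → false = false
[root] false OR false OR false = false
Overall: false → dropped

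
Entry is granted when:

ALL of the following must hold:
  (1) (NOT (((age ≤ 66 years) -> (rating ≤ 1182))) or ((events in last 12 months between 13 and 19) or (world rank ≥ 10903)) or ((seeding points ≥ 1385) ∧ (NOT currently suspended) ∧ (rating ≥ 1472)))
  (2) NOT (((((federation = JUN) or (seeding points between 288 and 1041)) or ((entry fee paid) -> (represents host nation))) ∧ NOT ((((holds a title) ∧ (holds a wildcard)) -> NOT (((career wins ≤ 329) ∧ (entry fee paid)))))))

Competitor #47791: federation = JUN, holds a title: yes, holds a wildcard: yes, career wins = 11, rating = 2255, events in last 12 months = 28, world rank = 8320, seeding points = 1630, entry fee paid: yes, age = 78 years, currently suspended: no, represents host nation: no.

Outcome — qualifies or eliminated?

Eliminated

Atomic conditions:
  age ≤ 66 years: 78 ≤ 66 is false
  rating ≤ 1182: 2255 ≤ 1182 is false
  events in last 12 months between 13 and 19: 28 in [13, 19] is false
  world rank ≥ 10903: 8320 ≥ 10903 is false
  seeding points ≥ 1385: 1630 ≥ 1385 is true
  NOT currently suspended: no → true
  rating ≥ 1472: 2255 ≥ 1472 is true
  federation = JUN: JUN == JUN is true
  seeding points between 288 and 1041: 1630 in [288, 1041] is false
  entry fee paid: yes → true
  represents host nation: no → false
  holds a title: yes → true
  holds a wildcard: yes → true
  career wins ≤ 329: 11 ≤ 329 is true
Combine:
[1.1.1] false → false (antecedent false ⇒ implication holds) = true
[1.1] NOT true = false
[1.2] false OR false = false
[1.3] true AND true AND true = true
[1] false OR false OR true = true
[2.1.1.1] true OR false = true
[2.1.1.2] true → false = false
[2.1.1] true OR false = true
[2.1.2.1.1] true AND true = true
[2.1.2.1.2.1] true AND true = true
[2.1.2.1.2] NOT true = false
[2.1.2.1] true → false = false
[2.1.2] NOT false = true
[2.1] true AND true = true
[2] NOT true = false
[root] true AND false = false
Overall: false → eliminated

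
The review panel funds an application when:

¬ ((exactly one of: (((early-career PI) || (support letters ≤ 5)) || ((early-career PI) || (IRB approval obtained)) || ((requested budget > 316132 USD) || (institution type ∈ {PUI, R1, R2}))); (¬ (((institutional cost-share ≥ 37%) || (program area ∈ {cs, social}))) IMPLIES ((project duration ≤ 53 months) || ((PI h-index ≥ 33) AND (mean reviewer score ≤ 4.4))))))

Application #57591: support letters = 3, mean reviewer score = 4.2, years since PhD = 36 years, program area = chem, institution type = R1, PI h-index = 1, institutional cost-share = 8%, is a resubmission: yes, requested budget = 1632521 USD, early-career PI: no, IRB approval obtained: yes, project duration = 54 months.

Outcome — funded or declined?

Declined

Atomic conditions:
  early-career PI: no → false
  support letters ≤ 5: 3 ≤ 5 is true
  IRB approval obtained: yes → true
  requested budget > 316132 USD: 1632521 > 316132 is true
  institution type ∈ {PUI, R1, R2}: R1 is in the set → true
  institutional cost-share ≥ 37%: 8 ≥ 37 is false
  program area ∈ {cs, social}: chem is not in the set → false
  project duration ≤ 53 months: 54 ≤ 53 is false
  PI h-index ≥ 33: 1 ≥ 33 is false
  mean reviewer score ≤ 4.4: 4.2 ≤ 4.4 is true
Combine:
[1.1.1] false OR true = true
[1.1.2] false OR true = true
[1.1.3] true OR true = true
[1.1] true OR true OR true = true
[1.2.1.1] false OR false = false
[1.2.1] NOT false = true
[1.2.2.2] false AND true = false
[1.2.2] false OR false = false
[1.2] true → false = false
[1] exactly-one(true, false) = true
[root] NOT true = false
Overall: false → declined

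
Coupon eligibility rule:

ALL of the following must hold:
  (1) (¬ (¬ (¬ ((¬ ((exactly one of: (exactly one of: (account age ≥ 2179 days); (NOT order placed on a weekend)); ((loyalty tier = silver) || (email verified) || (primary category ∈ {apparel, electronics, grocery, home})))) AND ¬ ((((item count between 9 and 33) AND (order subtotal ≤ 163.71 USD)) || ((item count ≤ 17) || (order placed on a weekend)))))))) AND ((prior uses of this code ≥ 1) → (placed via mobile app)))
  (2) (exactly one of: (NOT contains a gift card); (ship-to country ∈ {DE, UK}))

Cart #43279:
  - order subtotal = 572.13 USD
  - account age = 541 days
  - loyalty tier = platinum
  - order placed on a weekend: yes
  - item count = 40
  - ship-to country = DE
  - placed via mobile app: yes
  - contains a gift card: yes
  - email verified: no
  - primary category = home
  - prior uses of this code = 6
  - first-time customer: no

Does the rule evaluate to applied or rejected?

Applied

Atomic conditions:
  account age ≥ 2179 days: 541 ≥ 2179 is false
  NOT order placed on a weekend: yes → false
  loyalty tier = silver: platinum == silver is false
  email verified: no → false
  primary category ∈ {apparel, electronics, grocery, home}: home is in the set → true
  item count between 9 and 33: 40 in [9, 33] is false
  order subtotal ≤ 163.71 USD: 572.13 ≤ 163.71 is false
  item count ≤ 17: 40 ≤ 17 is false
  order placed on a weekend: yes → true
  prior uses of this code ≥ 1: 6 ≥ 1 is true
  placed via mobile app: yes → true
  NOT contains a gift card: yes → false
  ship-to country ∈ {DE, UK}: DE is in the set → true
Combine:
[1.1.1.1.1.1.1.1] exactly-one(false, false) = false
[1.1.1.1.1.1.1.2] false OR false OR true = true
[1.1.1.1.1.1.1] exactly-one(false, true) = true
[1.1.1.1.1.1] NOT true = false
[1.1.1.1.1.2.1.1] false AND false = false
[1.1.1.1.1.2.1.2] false OR true = true
[1.1.1.1.1.2.1] false OR true = true
[1.1.1.1.1.2] NOT true = false
[1.1.1.1.1] false AND false = false
[1.1.1.1] NOT false = true
[1.1.1] NOT true = false
[1.1] NOT false = true
[1.2] true → true = true
[1] true AND true = true
[2] exactly-one(false, true) = true
[root] true AND true = true
Overall: true → applied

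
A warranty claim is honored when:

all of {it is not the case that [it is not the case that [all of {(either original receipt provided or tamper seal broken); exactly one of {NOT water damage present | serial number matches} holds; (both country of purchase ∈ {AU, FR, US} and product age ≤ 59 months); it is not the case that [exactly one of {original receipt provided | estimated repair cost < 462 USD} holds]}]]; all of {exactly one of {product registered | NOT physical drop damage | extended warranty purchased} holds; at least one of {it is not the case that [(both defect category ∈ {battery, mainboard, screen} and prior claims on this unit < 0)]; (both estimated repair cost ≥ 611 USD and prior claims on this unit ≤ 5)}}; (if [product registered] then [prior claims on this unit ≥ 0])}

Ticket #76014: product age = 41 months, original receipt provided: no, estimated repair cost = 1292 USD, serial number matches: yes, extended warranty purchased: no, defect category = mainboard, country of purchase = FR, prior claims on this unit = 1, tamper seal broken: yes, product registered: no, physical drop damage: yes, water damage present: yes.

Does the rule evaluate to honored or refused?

Refused

Atomic conditions:
  original receipt provided: no → false
  tamper seal broken: yes → true
  NOT water damage present: yes → false
  serial number matches: yes → true
  country of purchase ∈ {AU, FR, US}: FR is in the set → true
  product age ≤ 59 months: 41 ≤ 59 is true
  estimated repair cost < 462 USD: 1292 < 462 is false
  product registered: no → false
  NOT physical drop damage: yes → false
  extended warranty purchased: no → false
  defect category ∈ {battery, mainboard, screen}: mainboard is in the set → true
  prior claims on this unit < 0: 1 < 0 is false
  estimated repair cost ≥ 611 USD: 1292 ≥ 611 is true
  prior claims on this unit ≤ 5: 1 ≤ 5 is true
  prior claims on this unit ≥ 0: 1 ≥ 0 is true
Combine:
[1.1.1.1] false OR true = true
[1.1.1.2] exactly-one(false, true) = true
[1.1.1.3] true AND true = true
[1.1.1.4.1] exactly-one(false, false) = false
[1.1.1.4] NOT false = true
[1.1.1] true AND true AND true AND true = true
[1.1] NOT true = false
[1] NOT false = true
[2.1] exactly-one(false, false, false) = false
[2.2.1.1] true AND false = false
[2.2.1] NOT false = true
[2.2.2] true AND true = true
[2.2] true OR true = true
[2] false AND true = false
[3] false → true (antecedent false ⇒ implication holds) = true
[root] true AND false AND true = false
Overall: false → refused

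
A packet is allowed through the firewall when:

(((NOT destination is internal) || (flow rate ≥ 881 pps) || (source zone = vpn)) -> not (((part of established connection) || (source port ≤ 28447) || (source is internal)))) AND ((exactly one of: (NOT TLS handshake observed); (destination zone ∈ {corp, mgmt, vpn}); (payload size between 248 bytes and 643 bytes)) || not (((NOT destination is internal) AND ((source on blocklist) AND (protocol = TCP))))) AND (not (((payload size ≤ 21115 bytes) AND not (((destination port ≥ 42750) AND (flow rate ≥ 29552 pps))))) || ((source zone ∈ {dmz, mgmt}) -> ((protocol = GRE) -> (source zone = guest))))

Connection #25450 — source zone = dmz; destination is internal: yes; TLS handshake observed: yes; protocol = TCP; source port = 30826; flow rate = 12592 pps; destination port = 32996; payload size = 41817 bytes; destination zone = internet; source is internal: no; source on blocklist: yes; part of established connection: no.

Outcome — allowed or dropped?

Allowed

Atomic conditions:
  NOT destination is internal: yes → false
  flow rate ≥ 881 pps: 12592 ≥ 881 is true
  source zone = vpn: dmz == vpn is false
  part of established connection: no → false
  source port ≤ 28447: 30826 ≤ 28447 is false
  source is internal: no → false
  NOT TLS handshake observed: yes → false
  destination zone ∈ {corp, mgmt, vpn}: internet is not in the set → false
  payload size between 248 bytes and 643 bytes: 41817 in [248, 643] is false
  source on blocklist: yes → true
  protocol = TCP: TCP == TCP is true
  payload size ≤ 21115 bytes: 41817 ≤ 21115 is false
  destination port ≥ 42750: 32996 ≥ 42750 is false
  flow rate ≥ 29552 pps: 12592 ≥ 29552 is false
  source zone ∈ {dmz, mgmt}: dmz is in the set → true
  protocol = GRE: TCP == GRE is false
  source zone = guest: dmz == guest is false
Combine:
[1.1] false OR true OR false = true
[1.2.1] false OR false OR false = false
[1.2] NOT false = true
[1] true → true = true
[2.1] exactly-one(false, false, false) = false
[2.2.1.2] true AND true = true
[2.2.1] false AND true = false
[2.2] NOT false = true
[2] false OR true = true
[3.1.1.2.1] false AND false = false
[3.1.1.2] NOT false = true
[3.1.1] false AND true = false
[3.1] NOT false = true
[3.2.2] false → false (antecedent false ⇒ implication holds) = true
[3.2] true → true = true
[3] true OR true = true
[root] true AND true AND true = true
Overall: true → allowed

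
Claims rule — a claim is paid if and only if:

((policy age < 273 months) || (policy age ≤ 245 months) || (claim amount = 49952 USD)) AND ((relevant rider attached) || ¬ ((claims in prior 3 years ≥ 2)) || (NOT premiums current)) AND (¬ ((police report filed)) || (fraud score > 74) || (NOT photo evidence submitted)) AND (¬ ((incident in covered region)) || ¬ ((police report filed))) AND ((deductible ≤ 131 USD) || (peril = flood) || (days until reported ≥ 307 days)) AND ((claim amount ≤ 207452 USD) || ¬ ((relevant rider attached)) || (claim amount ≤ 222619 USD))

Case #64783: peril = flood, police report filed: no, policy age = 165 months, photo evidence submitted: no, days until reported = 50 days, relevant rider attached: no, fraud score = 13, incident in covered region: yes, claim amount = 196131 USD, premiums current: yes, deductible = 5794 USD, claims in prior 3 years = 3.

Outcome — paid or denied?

Denied

Atomic conditions:
  policy age < 273 months: 165 < 273 is true
  policy age ≤ 245 months: 165 ≤ 245 is true
  claim amount = 49952 USD: 196131 == 49952 is false
  relevant rider attached: no → false
  claims in prior 3 years ≥ 2: 3 ≥ 2 is true
  NOT premiums current: yes → false
  police report filed: no → false
  fraud score > 74: 13 > 74 is false
  NOT photo evidence submitted: no → true
  incident in covered region: yes → true
  deductible ≤ 131 USD: 5794 ≤ 131 is false
  peril = flood: flood == flood is true
  days until reported ≥ 307 days: 50 ≥ 307 is false
  claim amount ≤ 207452 USD: 196131 ≤ 207452 is true
  claim amount ≤ 222619 USD: 196131 ≤ 222619 is true
Combine:
[1] true OR true OR false = true
[2.2] NOT true = false
[2] false OR false OR false = false
[3.1] NOT false = true
[3] true OR false OR true = true
[4.1] NOT true = false
[4.2] NOT false = true
[4] false OR true = true
[5] false OR true OR false = true
[6.2] NOT false = true
[6] true OR true OR true = true
[root] true AND false AND true AND true AND true AND true = false
Overall: false → denied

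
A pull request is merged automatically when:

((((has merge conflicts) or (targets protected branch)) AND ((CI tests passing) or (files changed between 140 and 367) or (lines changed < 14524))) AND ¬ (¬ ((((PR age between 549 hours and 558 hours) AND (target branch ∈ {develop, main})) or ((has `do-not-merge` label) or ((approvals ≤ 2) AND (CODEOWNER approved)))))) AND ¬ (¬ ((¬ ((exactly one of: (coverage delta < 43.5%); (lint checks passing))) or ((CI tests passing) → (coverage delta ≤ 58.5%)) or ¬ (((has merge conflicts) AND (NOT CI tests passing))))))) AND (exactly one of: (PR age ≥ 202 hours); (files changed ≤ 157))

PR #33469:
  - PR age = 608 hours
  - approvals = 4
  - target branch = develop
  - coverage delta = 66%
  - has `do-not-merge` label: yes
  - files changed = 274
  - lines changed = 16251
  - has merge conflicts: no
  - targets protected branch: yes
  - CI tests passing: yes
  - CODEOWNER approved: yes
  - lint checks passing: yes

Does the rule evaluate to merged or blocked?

Merged

Atomic conditions:
  has merge conflicts: no → false
  targets protected branch: yes → true
  CI tests passing: yes → true
  files changed between 140 and 367: 274 in [140, 367] is true
  lines changed < 14524: 16251 < 14524 is false
  PR age between 549 hours and 558 hours: 608 in [549, 558] is false
  target branch ∈ {develop, main}: develop is in the set → true
  has `do-not-merge` label: yes → true
  approvals ≤ 2: 4 ≤ 2 is false
  CODEOWNER approved: yes → true
  coverage delta < 43.5%: 66 < 43.5 is false
  lint checks passing: yes → true
  coverage delta ≤ 58.5%: 66 ≤ 58.5 is false
  NOT CI tests passing: yes → false
  PR age ≥ 202 hours: 608 ≥ 202 is true
  files changed ≤ 157: 274 ≤ 157 is false
Combine:
[1.1.1] false OR true = true
[1.1.2] true OR true OR false = true
[1.1] true AND true = true
[1.2.1.1.1] false AND true = false
[1.2.1.1.2.2] false AND true = false
[1.2.1.1.2] true OR false = true
[1.2.1.1] false OR true = true
[1.2.1] NOT true = false
[1.2] NOT false = true
[1.3.1.1.1.1] exactly-one(false, true) = true
[1.3.1.1.1] NOT true = false
[1.3.1.1.2] true → false = false
[1.3.1.1.3.1] false AND false = false
[1.3.1.1.3] NOT false = true
[1.3.1.1] false OR false OR true = true
[1.3.1] NOT true = false
[1.3] NOT false = true
[1] true AND true AND true = true
[2] exactly-one(true, false) = true
[root] true AND true = true
Overall: true → merged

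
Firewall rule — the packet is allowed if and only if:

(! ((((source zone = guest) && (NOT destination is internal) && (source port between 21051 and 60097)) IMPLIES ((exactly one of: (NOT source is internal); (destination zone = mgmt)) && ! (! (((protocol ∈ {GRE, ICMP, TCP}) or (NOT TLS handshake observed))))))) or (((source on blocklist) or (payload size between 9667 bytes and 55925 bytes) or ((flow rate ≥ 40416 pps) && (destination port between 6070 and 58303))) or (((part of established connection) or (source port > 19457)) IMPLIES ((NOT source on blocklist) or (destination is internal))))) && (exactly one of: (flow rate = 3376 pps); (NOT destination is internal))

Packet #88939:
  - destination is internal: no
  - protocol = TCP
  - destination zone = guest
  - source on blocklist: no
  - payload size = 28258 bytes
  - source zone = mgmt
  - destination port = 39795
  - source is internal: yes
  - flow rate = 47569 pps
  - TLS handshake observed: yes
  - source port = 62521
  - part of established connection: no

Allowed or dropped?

Atomic conditions:
  source zone = guest: mgmt == guest is false
  NOT destination is internal: no → true
  source port between 21051 and 60097: 62521 in [21051, 60097] is false
  NOT source is internal: yes → false
  destination zone = mgmt: guest == mgmt is false
  protocol ∈ {GRE, ICMP, TCP}: TCP is in the set → true
  NOT TLS handshake observed: yes → false
  source on blocklist: no → false
  payload size between 9667 bytes and 55925 bytes: 28258 in [9667, 55925] is true
  flow rate ≥ 40416 pps: 47569 ≥ 40416 is true
  destination port between 6070 and 58303: 39795 in [6070, 58303] is true
  part of established connection: no → false
  source port > 19457: 62521 > 19457 is true
  NOT source on blocklist: no → true
  destination is internal: no → false
  flow rate = 3376 pps: 47569 == 3376 is false
Combine:
[1.1.1.1] false AND true AND false = false
[1.1.1.2.1] exactly-one(false, false) = false
[1.1.1.2.2.1.1] true OR false = true
[1.1.1.2.2.1] NOT true = false
[1.1.1.2.2] NOT false = true
[1.1.1.2] false AND true = false
[1.1.1] false → false (antecedent false ⇒ implication holds) = true
[1.1] NOT true = false
[1.2.1.3] true AND true = true
[1.2.1] false OR true OR true = true
[1.2.2.1] false OR true = true
[1.2.2.2] true OR false = true
[1.2.2] true → true = true
[1.2] true OR true = true
[1] false OR true = true
[2] exactly-one(false, true) = true
[root] true AND true = true
Overall: true → allowed

Allowed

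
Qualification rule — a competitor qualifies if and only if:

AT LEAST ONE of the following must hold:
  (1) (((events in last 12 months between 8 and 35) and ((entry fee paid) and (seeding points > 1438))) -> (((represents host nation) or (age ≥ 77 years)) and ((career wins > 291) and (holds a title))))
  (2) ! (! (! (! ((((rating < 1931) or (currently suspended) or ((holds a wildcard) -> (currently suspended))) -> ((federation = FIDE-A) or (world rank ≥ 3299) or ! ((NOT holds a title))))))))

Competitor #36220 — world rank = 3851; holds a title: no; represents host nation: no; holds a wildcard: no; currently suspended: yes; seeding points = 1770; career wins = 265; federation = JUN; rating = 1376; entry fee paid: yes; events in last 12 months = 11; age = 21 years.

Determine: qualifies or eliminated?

Qualifies

Atomic conditions:
  events in last 12 months between 8 and 35: 11 in [8, 35] is true
  entry fee paid: yes → true
  seeding points > 1438: 1770 > 1438 is true
  represents host nation: no → false
  age ≥ 77 years: 21 ≥ 77 is false
  career wins > 291: 265 > 291 is false
  holds a title: no → false
  rating < 1931: 1376 < 1931 is true
  currently suspended: yes → true
  holds a wildcard: no → false
  federation = FIDE-A: JUN == FIDE-A is false
  world rank ≥ 3299: 3851 ≥ 3299 is true
  NOT holds a title: no → true
Combine:
[1.1.2] true AND true = true
[1.1] true AND true = true
[1.2.1] false OR false = false
[1.2.2] false AND false = false
[1.2] false AND false = false
[1] true → false = false
[2.1.1.1.1.1.3] false → true (antecedent false ⇒ implication holds) = true
[2.1.1.1.1.1] true OR true OR true = true
[2.1.1.1.1.2.3] NOT true = false
[2.1.1.1.1.2] false OR true OR false = true
[2.1.1.1.1] true → true = true
[2.1.1.1] NOT true = false
[2.1.1] NOT false = true
[2.1] NOT true = false
[2] NOT false = true
[root] false OR true = true
Overall: true → qualifies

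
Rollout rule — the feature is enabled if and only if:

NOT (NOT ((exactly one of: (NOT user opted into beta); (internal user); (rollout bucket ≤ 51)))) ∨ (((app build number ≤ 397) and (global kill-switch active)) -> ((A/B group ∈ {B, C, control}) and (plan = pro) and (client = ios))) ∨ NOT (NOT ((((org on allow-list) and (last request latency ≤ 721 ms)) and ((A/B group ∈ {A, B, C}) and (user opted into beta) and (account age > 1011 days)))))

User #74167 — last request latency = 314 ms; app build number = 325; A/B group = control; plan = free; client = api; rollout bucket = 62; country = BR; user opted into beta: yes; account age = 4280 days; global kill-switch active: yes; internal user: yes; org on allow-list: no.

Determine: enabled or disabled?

Enabled

Atomic conditions:
  NOT user opted into beta: yes → false
  internal user: yes → true
  rollout bucket ≤ 51: 62 ≤ 51 is false
  app build number ≤ 397: 325 ≤ 397 is true
  global kill-switch active: yes → true
  A/B group ∈ {B, C, control}: control is in the set → true
  plan = pro: free == pro is false
  client = ios: api == ios is false
  org on allow-list: no → false
  last request latency ≤ 721 ms: 314 ≤ 721 is true
  A/B group ∈ {A, B, C}: control is not in the set → false
  user opted into beta: yes → true
  account age > 1011 days: 4280 > 1011 is true
Combine:
[1.1.1] exactly-one(false, true, false) = true
[1.1] NOT true = false
[1] NOT false = true
[2.1] true AND true = true
[2.2] true AND false AND false = false
[2] true → false = false
[3.1.1.1] false AND true = false
[3.1.1.2] false AND true AND true = false
[3.1.1] false AND false = false
[3.1] NOT false = true
[3] NOT true = false
[root] true OR false OR false = true
Overall: true → enabled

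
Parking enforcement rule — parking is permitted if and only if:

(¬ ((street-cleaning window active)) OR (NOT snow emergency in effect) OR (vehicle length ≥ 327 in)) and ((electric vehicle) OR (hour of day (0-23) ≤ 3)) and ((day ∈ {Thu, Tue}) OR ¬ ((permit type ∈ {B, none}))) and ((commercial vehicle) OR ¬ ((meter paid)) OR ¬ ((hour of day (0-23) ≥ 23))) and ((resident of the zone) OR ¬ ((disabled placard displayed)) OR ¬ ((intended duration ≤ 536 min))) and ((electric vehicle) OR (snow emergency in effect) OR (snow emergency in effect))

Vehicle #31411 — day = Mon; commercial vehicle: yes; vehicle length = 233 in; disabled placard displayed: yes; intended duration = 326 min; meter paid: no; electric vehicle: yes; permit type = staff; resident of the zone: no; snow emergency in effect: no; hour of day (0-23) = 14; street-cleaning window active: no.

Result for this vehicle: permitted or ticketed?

Ticketed

Atomic conditions:
  street-cleaning window active: no → false
  NOT snow emergency in effect: no → true
  vehicle length ≥ 327 in: 233 ≥ 327 is false
  electric vehicle: yes → true
  hour of day (0-23) ≤ 3: 14 ≤ 3 is false
  day ∈ {Thu, Tue}: Mon is not in the set → false
  permit type ∈ {B, none}: staff is not in the set → false
  commercial vehicle: yes → true
  meter paid: no → false
  hour of day (0-23) ≥ 23: 14 ≥ 23 is false
  resident of the zone: no → false
  disabled placard displayed: yes → true
  intended duration ≤ 536 min: 326 ≤ 536 is true
  snow emergency in effect: no → false
Combine:
[1.1] NOT false = true
[1] true OR true OR false = true
[2] true OR false = true
[3.2] NOT false = true
[3] false OR true = true
[4.2] NOT false = true
[4.3] NOT false = true
[4] true OR true OR true = true
[5.2] NOT true = false
[5.3] NOT true = false
[5] false OR false OR false = false
[6] true OR false OR false = true
[root] true AND true AND true AND true AND false AND true = false
Overall: false → ticketed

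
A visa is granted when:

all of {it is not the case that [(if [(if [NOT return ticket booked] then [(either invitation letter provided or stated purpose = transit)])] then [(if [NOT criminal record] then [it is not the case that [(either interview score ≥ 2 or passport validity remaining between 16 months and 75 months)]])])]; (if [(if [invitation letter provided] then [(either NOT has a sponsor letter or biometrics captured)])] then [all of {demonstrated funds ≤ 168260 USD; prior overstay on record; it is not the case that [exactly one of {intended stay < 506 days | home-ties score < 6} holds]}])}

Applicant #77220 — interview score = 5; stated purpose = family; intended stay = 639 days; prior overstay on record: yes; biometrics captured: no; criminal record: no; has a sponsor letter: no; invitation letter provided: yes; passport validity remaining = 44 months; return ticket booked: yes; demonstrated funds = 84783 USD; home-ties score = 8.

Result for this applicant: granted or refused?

Granted

Atomic conditions:
  NOT return ticket booked: yes → false
  invitation letter provided: yes → true
  stated purpose = transit: family == transit is false
  NOT criminal record: no → true
  interview score ≥ 2: 5 ≥ 2 is true
  passport validity remaining between 16 months and 75 months: 44 in [16, 75] is true
  NOT has a sponsor letter: no → true
  biometrics captured: no → false
  demonstrated funds ≤ 168260 USD: 84783 ≤ 168260 is true
  prior overstay on record: yes → true
  intended stay < 506 days: 639 < 506 is false
  home-ties score < 6: 8 < 6 is false
Combine:
[1.1.1.2] true OR false = true
[1.1.1] false → true (antecedent false ⇒ implication holds) = true
[1.1.2.2.1] true OR true = true
[1.1.2.2] NOT true = false
[1.1.2] true → false = false
[1.1] true → false = false
[1] NOT false = true
[2.1.2] true OR false = true
[2.1] true → true = true
[2.2.3.1] exactly-one(false, false) = false
[2.2.3] NOT false = true
[2.2] true AND true AND true = true
[2] true → true = true
[root] true AND true = true
Overall: true → granted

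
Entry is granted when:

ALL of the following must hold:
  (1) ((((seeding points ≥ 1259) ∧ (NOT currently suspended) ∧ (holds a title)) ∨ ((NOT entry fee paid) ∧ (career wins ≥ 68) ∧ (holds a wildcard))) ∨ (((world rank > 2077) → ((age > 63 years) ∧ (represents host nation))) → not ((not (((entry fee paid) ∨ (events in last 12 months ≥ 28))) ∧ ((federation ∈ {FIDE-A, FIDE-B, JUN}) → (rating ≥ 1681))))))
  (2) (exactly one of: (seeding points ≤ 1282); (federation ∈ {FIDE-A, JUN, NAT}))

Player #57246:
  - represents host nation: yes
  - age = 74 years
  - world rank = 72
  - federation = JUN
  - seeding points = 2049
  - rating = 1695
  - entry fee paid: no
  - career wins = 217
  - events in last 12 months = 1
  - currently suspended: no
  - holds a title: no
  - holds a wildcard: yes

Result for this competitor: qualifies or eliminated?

Atomic conditions:
  seeding points ≥ 1259: 2049 ≥ 1259 is true
  NOT currently suspended: no → true
  holds a title: no → false
  NOT entry fee paid: no → true
  career wins ≥ 68: 217 ≥ 68 is true
  holds a wildcard: yes → true
  world rank > 2077: 72 > 2077 is false
  age > 63 years: 74 > 63 is true
  represents host nation: yes → true
  entry fee paid: no → false
  events in last 12 months ≥ 28: 1 ≥ 28 is false
  federation ∈ {FIDE-A, FIDE-B, JUN}: JUN is in the set → true
  rating ≥ 1681: 1695 ≥ 1681 is true
  seeding points ≤ 1282: 2049 ≤ 1282 is false
  federation ∈ {FIDE-A, JUN, NAT}: JUN is in the set → true
Combine:
[1.1.1] true AND true AND false = false
[1.1.2] true AND true AND true = true
[1.1] false OR true = true
[1.2.1.2] true AND true = true
[1.2.1] false → true (antecedent false ⇒ implication holds) = true
[1.2.2.1.1.1] false OR false = false
[1.2.2.1.1] NOT false = true
[1.2.2.1.2] true → true = true
[1.2.2.1] true AND true = true
[1.2.2] NOT true = false
[1.2] true → false = false
[1] true OR false = true
[2] exactly-one(false, true) = true
[root] true AND true = true
Overall: true → qualifies

Qualifies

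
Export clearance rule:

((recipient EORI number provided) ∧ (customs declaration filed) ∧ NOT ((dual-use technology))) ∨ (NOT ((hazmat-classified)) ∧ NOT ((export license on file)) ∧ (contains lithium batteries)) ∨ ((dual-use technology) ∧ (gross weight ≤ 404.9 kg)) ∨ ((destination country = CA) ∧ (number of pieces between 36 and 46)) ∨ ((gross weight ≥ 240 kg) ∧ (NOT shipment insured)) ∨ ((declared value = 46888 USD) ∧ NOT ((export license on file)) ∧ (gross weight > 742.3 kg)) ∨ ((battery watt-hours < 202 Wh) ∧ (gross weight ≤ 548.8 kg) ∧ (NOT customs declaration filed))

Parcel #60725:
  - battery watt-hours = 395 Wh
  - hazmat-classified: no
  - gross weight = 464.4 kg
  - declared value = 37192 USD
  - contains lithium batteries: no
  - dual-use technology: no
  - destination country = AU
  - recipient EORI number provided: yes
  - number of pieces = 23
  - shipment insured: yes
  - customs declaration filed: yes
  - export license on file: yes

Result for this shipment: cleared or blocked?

Cleared

Atomic conditions:
  recipient EORI number provided: yes → true
  customs declaration filed: yes → true
  dual-use technology: no → false
  hazmat-classified: no → false
  export license on file: yes → true
  contains lithium batteries: no → false
  gross weight ≤ 404.9 kg: 464.4 ≤ 404.9 is false
  destination country = CA: AU == CA is false
  number of pieces between 36 and 46: 23 in [36, 46] is false
  gross weight ≥ 240 kg: 464.4 ≥ 240 is true
  NOT shipment insured: yes → false
  declared value = 46888 USD: 37192 == 46888 is false
  gross weight > 742.3 kg: 464.4 > 742.3 is false
  battery watt-hours < 202 Wh: 395 < 202 is false
  gross weight ≤ 548.8 kg: 464.4 ≤ 548.8 is true
  NOT customs declaration filed: yes → false
Combine:
[1.3] NOT false = true
[1] true AND true AND true = true
[2.1] NOT false = true
[2.2] NOT true = false
[2] true AND false AND false = false
[3] false AND false = false
[4] false AND false = false
[5] true AND false = false
[6.2] NOT true = false
[6] false AND false AND false = false
[7] false AND true AND false = false
[root] true OR false OR false OR false OR false OR false OR false = true
Overall: true → cleared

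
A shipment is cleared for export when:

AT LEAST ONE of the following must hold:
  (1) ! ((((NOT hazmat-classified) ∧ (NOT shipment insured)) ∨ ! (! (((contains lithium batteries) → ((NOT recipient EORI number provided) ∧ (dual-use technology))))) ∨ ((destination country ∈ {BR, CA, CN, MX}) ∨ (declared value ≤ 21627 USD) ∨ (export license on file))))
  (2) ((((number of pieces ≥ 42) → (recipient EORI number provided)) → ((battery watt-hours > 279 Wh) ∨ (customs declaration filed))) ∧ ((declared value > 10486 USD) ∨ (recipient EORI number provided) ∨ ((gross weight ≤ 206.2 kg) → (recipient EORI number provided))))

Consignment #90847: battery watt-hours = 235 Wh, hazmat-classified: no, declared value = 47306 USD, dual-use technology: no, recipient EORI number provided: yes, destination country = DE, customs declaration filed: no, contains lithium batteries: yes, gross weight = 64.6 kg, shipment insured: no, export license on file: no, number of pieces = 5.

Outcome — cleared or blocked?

Blocked

Atomic conditions:
  NOT hazmat-classified: no → true
  NOT shipment insured: no → true
  contains lithium batteries: yes → true
  NOT recipient EORI number provided: yes → false
  dual-use technology: no → false
  destination country ∈ {BR, CA, CN, MX}: DE is not in the set → false
  declared value ≤ 21627 USD: 47306 ≤ 21627 is false
  export license on file: no → false
  number of pieces ≥ 42: 5 ≥ 42 is false
  recipient EORI number provided: yes → true
  battery watt-hours > 279 Wh: 235 > 279 is false
  customs declaration filed: no → false
  declared value > 10486 USD: 47306 > 10486 is true
  gross weight ≤ 206.2 kg: 64.6 ≤ 206.2 is true
Combine:
[1.1.1] true AND true = true
[1.1.2.1.1.2] false AND false = false
[1.1.2.1.1] true → false = false
[1.1.2.1] NOT false = true
[1.1.2] NOT true = false
[1.1.3] false OR false OR false = false
[1.1] true OR false OR false = true
[1] NOT true = false
[2.1.1] false → true (antecedent false ⇒ implication holds) = true
[2.1.2] false OR false = false
[2.1] true → false = false
[2.2.3] true → true = true
[2.2] true OR true OR true = true
[2] false AND true = false
[root] false OR false = false
Overall: false → blocked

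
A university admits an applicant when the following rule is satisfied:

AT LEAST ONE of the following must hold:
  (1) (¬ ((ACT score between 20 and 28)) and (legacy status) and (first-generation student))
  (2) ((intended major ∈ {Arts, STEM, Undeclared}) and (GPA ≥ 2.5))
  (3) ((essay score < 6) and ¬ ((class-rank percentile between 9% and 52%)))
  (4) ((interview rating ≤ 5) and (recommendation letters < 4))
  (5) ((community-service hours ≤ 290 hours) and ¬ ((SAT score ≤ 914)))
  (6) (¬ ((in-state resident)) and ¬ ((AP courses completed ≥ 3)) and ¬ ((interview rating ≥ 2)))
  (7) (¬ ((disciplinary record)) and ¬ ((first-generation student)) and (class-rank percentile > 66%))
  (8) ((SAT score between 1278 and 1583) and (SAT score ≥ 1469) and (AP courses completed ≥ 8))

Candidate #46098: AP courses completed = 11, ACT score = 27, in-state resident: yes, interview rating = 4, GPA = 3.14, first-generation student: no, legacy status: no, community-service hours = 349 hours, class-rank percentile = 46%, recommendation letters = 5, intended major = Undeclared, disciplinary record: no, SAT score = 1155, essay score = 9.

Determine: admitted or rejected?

Admitted

Atomic conditions:
  ACT score between 20 and 28: 27 in [20, 28] is true
  legacy status: no → false
  first-generation student: no → false
  intended major ∈ {Arts, STEM, Undeclared}: Undeclared is in the set → true
  GPA ≥ 2.5: 3.14 ≥ 2.5 is true
  essay score < 6: 9 < 6 is false
  class-rank percentile between 9% and 52%: 46 in [9, 52] is true
  interview rating ≤ 5: 4 ≤ 5 is true
  recommendation letters < 4: 5 < 4 is false
  community-service hours ≤ 290 hours: 349 ≤ 290 is false
  SAT score ≤ 914: 1155 ≤ 914 is false
  in-state resident: yes → true
  AP courses completed ≥ 3: 11 ≥ 3 is true
  interview rating ≥ 2: 4 ≥ 2 is true
  disciplinary record: no → false
  class-rank percentile > 66%: 46 > 66 is false
  SAT score between 1278 and 1583: 1155 in [1278, 1583] is false
  SAT score ≥ 1469: 1155 ≥ 1469 is false
  AP courses completed ≥ 8: 11 ≥ 8 is true
Combine:
[1.1] NOT true = false
[1] false AND false AND false = false
[2] true AND true = true
[3.2] NOT true = false
[3] false AND false = false
[4] true AND false = false
[5.2] NOT false = true
[5] false AND true = false
[6.1] NOT true = false
[6.2] NOT true = false
[6.3] NOT true = false
[6] false AND false AND false = false
[7.1] NOT false = true
[7.2] NOT false = true
[7] true AND true AND false = false
[8] false AND false AND true = false
[root] false OR true OR false OR false OR false OR false OR false OR false = true
Overall: true → admitted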